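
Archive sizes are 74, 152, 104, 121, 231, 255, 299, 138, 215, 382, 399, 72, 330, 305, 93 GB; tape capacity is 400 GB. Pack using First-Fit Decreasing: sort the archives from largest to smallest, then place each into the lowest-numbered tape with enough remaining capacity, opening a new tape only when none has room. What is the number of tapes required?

9

Sorted descending: 399, 382, 330, 305, 299, 255, 231, 215, 152, 138, 121, 104, 93, 74, 72.
399 GB → tape 1 (remaining 1 GB)
382 GB → tape 2 (remaining 18 GB)
330 GB → tape 3 (remaining 70 GB)
305 GB → tape 4 (remaining 95 GB)
299 GB → tape 5 (remaining 101 GB)
255 GB → tape 6 (remaining 145 GB)
231 GB → tape 7 (remaining 169 GB)
215 GB → tape 8 (remaining 185 GB)
152 GB → tape 7 (remaining 17 GB)
138 GB → tape 6 (remaining 7 GB)
121 GB → tape 8 (remaining 64 GB)
104 GB → tape 9 (remaining 296 GB)
93 GB → tape 4 (remaining 2 GB)
74 GB → tape 5 (remaining 27 GB)
72 GB → tape 9 (remaining 224 GB)
Final tapes: [399] [382] [330] [305,93] [299,74] [255,138] [231,152] [215,121] [104,72].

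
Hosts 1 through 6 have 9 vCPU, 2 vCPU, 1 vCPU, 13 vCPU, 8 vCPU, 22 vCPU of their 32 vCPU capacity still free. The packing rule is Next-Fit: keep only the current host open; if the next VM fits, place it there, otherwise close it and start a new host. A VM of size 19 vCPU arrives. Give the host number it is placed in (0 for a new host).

6

Next-Fit only looks at host 6, which has 22 vCPU free.
19 vCPU fits there.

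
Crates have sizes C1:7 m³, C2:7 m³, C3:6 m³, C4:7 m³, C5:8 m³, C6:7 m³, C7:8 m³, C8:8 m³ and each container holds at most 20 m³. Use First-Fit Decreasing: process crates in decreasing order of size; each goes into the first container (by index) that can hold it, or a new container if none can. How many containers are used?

Sorted descending: 8, 8, 8, 7, 7, 7, 7, 6.
8 m³ → container 1 (remaining 12 m³)
8 m³ → container 1 (remaining 4 m³)
8 m³ → container 2 (remaining 12 m³)
7 m³ → container 2 (remaining 5 m³)
7 m³ → container 3 (remaining 13 m³)
7 m³ → container 3 (remaining 6 m³)
7 m³ → container 4 (remaining 13 m³)
6 m³ → container 3 (remaining 0 m³)

4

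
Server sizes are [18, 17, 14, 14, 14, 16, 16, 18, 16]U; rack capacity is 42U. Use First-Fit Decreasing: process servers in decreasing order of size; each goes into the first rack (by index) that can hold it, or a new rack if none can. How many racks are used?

Sorted descending: 18, 18, 17, 16, 16, 16, 14, 14, 14.
rack 1: place 18U, 24U left
rack 1: place 18U, 6U left
rack 2: place 17U, 25U left
rack 2: place 16U, 9U left
rack 3: place 16U, 26U left
rack 3: place 16U, 10U left
rack 4: place 14U, 28U left
rack 4: place 14U, 14U left
rack 4: place 14U, 0U left

4 racks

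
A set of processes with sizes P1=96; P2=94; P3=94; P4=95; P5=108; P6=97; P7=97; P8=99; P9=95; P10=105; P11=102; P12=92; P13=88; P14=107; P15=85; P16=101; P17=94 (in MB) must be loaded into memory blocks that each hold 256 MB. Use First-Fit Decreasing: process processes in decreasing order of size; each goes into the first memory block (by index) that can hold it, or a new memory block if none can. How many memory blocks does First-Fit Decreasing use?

9 memory blocks

Sorted descending: 108, 107, 105, 102, 101, 99, 97, 97, 96, 95, 95, 94, 94, 94, 92, 88, 85.
memory block 1: place 108 MB, 148 MB left
memory block 1: place 107 MB, 41 MB left
memory block 2: place 105 MB, 151 MB left
memory block 2: place 102 MB, 49 MB left
memory block 3: place 101 MB, 155 MB left
memory block 3: place 99 MB, 56 MB left
memory block 4: place 97 MB, 159 MB left
memory block 4: place 97 MB, 62 MB left
memory block 5: place 96 MB, 160 MB left
memory block 5: place 95 MB, 65 MB left
memory block 6: place 95 MB, 161 MB left
memory block 6: place 94 MB, 67 MB left
memory block 7: place 94 MB, 162 MB left
memory block 7: place 94 MB, 68 MB left
memory block 8: place 92 MB, 164 MB left
memory block 8: place 88 MB, 76 MB left
memory block 9: place 85 MB, 171 MB left
Final memory blocks: [108,107] [105,102] [101,99] [97,97] [96,95] [95,94] [94,94] [92,88] [85].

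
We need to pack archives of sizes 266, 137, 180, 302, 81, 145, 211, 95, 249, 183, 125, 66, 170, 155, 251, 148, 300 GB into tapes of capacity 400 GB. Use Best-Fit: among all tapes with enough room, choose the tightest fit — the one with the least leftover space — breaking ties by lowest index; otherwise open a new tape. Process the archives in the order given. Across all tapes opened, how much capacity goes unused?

536

266 GB → tape 1 (remaining 134 GB)
137 GB → tape 2 (remaining 263 GB)
180 GB → tape 2 (remaining 83 GB)
302 GB → tape 3 (remaining 98 GB)
81 GB → tape 2 (remaining 2 GB)
145 GB → tape 4 (remaining 255 GB)
211 GB → tape 4 (remaining 44 GB)
95 GB → tape 3 (remaining 3 GB)
249 GB → tape 5 (remaining 151 GB)
183 GB → tape 6 (remaining 217 GB)
125 GB → tape 1 (remaining 9 GB)
66 GB → tape 5 (remaining 85 GB)
170 GB → tape 6 (remaining 47 GB)
155 GB → tape 7 (remaining 245 GB)
251 GB → tape 8 (remaining 149 GB)
148 GB → tape 8 (remaining 1 GB)
300 GB → tape 9 (remaining 100 GB)
9 tapes × 400 GB = 3600 GB; used 3064 GB; unused 536 GB.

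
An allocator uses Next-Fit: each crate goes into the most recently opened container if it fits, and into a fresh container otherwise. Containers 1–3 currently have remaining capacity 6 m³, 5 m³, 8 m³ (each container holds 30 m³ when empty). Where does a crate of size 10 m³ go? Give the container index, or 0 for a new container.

Next-Fit only looks at container 3, which has 8 m³ free.
10 m³ does not fit, so a new container is opened.

0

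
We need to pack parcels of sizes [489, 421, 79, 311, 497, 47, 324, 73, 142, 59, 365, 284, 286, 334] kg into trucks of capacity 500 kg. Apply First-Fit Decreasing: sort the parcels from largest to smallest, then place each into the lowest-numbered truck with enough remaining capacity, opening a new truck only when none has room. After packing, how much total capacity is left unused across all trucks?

789

Sorted descending: 497, 489, 421, 365, 334, 324, 311, 286, 284, 142, 79, 73, 59, 47.
truck 1: place 497 kg, 3 kg left
truck 2: place 489 kg, 11 kg left
truck 3: place 421 kg, 79 kg left
truck 4: place 365 kg, 135 kg left
truck 5: place 334 kg, 166 kg left
truck 6: place 324 kg, 176 kg left
truck 7: place 311 kg, 189 kg left
truck 8: place 286 kg, 214 kg left
truck 9: place 284 kg, 216 kg left
truck 5: place 142 kg, 24 kg left
truck 3: place 79 kg, 0 kg left
truck 4: place 73 kg, 62 kg left
truck 4: place 59 kg, 3 kg left
truck 6: place 47 kg, 129 kg left
9 trucks × 500 kg = 4500 kg; used 3711 kg; unused 789 kg.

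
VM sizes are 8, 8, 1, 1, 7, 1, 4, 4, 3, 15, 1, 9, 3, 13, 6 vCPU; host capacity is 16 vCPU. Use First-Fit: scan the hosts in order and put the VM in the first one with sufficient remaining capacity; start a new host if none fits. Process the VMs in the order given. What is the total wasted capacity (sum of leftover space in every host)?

Put 8 vCPU in host 1; 8 vCPU remain.
Put 8 vCPU in host 1; 0 vCPU remain.
Put 1 vCPU in host 2; 15 vCPU remain.
Put 1 vCPU in host 2; 14 vCPU remain.
Put 7 vCPU in host 2; 7 vCPU remain.
Put 1 vCPU in host 2; 6 vCPU remain.
Put 4 vCPU in host 2; 2 vCPU remain.
Put 4 vCPU in host 3; 12 vCPU remain.
Put 3 vCPU in host 3; 9 vCPU remain.
Put 15 vCPU in host 4; 1 vCPU remain.
Put 1 vCPU in host 2; 1 vCPU remain.
Put 9 vCPU in host 3; 0 vCPU remain.
Put 3 vCPU in host 5; 13 vCPU remain.
Put 13 vCPU in host 5; 0 vCPU remain.
Put 6 vCPU in host 6; 10 vCPU remain.
6 hosts × 16 vCPU = 96 vCPU; used 84 vCPU; unused 12 vCPU.

12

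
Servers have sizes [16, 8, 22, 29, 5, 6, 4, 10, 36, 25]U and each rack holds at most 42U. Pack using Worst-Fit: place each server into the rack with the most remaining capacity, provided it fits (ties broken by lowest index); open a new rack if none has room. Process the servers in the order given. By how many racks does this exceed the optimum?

1

Worst-Fit: [16,8,6] [22,5,4] [29,10] [36] [25] → 5 racks.
Total size 161U; any packing needs at least ⌈161/42⌉ = 4 racks.
An optimal packing achieves that bound: [36,6] [29,10] [25,16] [22,8,5,4] → 4 racks.
Excess: 5 − 4 = 1.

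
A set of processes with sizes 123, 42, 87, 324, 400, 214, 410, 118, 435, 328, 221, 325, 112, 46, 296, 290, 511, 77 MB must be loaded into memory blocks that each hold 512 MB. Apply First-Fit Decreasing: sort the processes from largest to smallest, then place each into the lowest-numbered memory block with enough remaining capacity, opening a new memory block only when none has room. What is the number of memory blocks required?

9

Sorted descending: 511, 435, 410, 400, 328, 325, 324, 296, 290, 221, 214, 123, 118, 112, 87, 77, 46, 42.
Put 511 MB in memory block 1; 1 MB remain.
Put 435 MB in memory block 2; 77 MB remain.
Put 410 MB in memory block 3; 102 MB remain.
Put 400 MB in memory block 4; 112 MB remain.
Put 328 MB in memory block 5; 184 MB remain.
Put 325 MB in memory block 6; 187 MB remain.
Put 324 MB in memory block 7; 188 MB remain.
Put 296 MB in memory block 8; 216 MB remain.
Put 290 MB in memory block 9; 222 MB remain.
Put 221 MB in memory block 9; 1 MB remain.
Put 214 MB in memory block 8; 2 MB remain.
Put 123 MB in memory block 5; 61 MB remain.
Put 118 MB in memory block 6; 69 MB remain.
Put 112 MB in memory block 4; 0 MB remain.
Put 87 MB in memory block 3; 15 MB remain.
Put 77 MB in memory block 2; 0 MB remain.
Put 46 MB in memory block 5; 15 MB remain.
Put 42 MB in memory block 6; 27 MB remain.
Final memory blocks: [511] [435,77] [410,87] [400,112] [328,123,46] [325,118,42] [324] [296,214] [290,221].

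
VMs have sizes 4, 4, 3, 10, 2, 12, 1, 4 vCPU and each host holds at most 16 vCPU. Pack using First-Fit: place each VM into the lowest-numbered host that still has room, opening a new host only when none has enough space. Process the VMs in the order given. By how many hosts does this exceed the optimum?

0

First-Fit: [4,4,3,2,1] [10,4] [12] → 3 hosts.
Total size 40 vCPU; any packing needs at least ⌈40/16⌉ = 3 hosts.
So 3 is already optimal.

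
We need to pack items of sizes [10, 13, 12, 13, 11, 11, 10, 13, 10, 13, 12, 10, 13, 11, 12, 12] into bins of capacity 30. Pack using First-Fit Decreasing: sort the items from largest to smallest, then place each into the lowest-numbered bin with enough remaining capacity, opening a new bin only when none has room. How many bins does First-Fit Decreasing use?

Sorted descending: 13, 13, 13, 13, 13, 12, 12, 12, 12, 11, 11, 11, 10, 10, 10, 10.
13 → bin 1 (remaining 17)
13 → bin 1 (remaining 4)
13 → bin 2 (remaining 17)
13 → bin 2 (remaining 4)
13 → bin 3 (remaining 17)
12 → bin 3 (remaining 5)
12 → bin 4 (remaining 18)
12 → bin 4 (remaining 6)
12 → bin 5 (remaining 18)
11 → bin 5 (remaining 7)
11 → bin 6 (remaining 19)
11 → bin 6 (remaining 8)
10 → bin 7 (remaining 20)
10 → bin 7 (remaining 10)
10 → bin 7 (remaining 0)
10 → bin 8 (remaining 20)

8 bins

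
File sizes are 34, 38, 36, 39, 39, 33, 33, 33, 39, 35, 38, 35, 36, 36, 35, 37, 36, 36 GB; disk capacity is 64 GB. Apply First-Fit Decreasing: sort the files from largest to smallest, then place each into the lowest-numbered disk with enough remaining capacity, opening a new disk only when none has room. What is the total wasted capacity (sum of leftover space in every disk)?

Sorted descending: 39, 39, 39, 38, 38, 37, 36, 36, 36, 36, 36, 35, 35, 35, 34, 33, 33, 33.
39 GB → disk 1 (remaining 25 GB)
39 GB → disk 2 (remaining 25 GB)
39 GB → disk 3 (remaining 25 GB)
38 GB → disk 4 (remaining 26 GB)
38 GB → disk 5 (remaining 26 GB)
37 GB → disk 6 (remaining 27 GB)
36 GB → disk 7 (remaining 28 GB)
36 GB → disk 8 (remaining 28 GB)
36 GB → disk 9 (remaining 28 GB)
36 GB → disk 10 (remaining 28 GB)
36 GB → disk 11 (remaining 28 GB)
35 GB → disk 12 (remaining 29 GB)
35 GB → disk 13 (remaining 29 GB)
35 GB → disk 14 (remaining 29 GB)
34 GB → disk 15 (remaining 30 GB)
33 GB → disk 16 (remaining 31 GB)
33 GB → disk 17 (remaining 31 GB)
33 GB → disk 18 (remaining 31 GB)
18 disks × 64 GB = 1152 GB; used 648 GB; unused 504 GB.

504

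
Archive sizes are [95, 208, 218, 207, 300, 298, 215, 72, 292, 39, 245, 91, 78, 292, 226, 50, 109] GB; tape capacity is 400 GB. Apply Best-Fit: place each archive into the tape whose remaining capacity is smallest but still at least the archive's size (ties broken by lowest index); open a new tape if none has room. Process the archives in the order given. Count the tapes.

10

95 GB → tape 1 (remaining 305 GB)
208 GB → tape 1 (remaining 97 GB)
218 GB → tape 2 (remaining 182 GB)
207 GB → tape 3 (remaining 193 GB)
300 GB → tape 4 (remaining 100 GB)
298 GB → tape 5 (remaining 102 GB)
215 GB → tape 6 (remaining 185 GB)
72 GB → tape 1 (remaining 25 GB)
292 GB → tape 7 (remaining 108 GB)
39 GB → tape 4 (remaining 61 GB)
245 GB → tape 8 (remaining 155 GB)
91 GB → tape 5 (remaining 11 GB)
78 GB → tape 7 (remaining 30 GB)
292 GB → tape 9 (remaining 108 GB)
226 GB → tape 10 (remaining 174 GB)
50 GB → tape 4 (remaining 11 GB)
109 GB → tape 8 (remaining 46 GB)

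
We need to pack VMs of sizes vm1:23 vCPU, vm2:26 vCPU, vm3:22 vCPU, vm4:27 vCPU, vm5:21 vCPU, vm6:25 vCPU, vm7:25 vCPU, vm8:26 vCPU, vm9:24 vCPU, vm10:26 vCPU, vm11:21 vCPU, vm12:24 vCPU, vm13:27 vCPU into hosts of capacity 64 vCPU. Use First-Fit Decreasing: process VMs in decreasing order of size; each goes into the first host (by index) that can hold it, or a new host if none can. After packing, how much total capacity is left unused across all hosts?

Sorted descending: 27, 27, 26, 26, 26, 25, 25, 24, 24, 23, 22, 21, 21.
27 vCPU → host 1 (remaining 37 vCPU)
27 vCPU → host 1 (remaining 10 vCPU)
26 vCPU → host 2 (remaining 38 vCPU)
26 vCPU → host 2 (remaining 12 vCPU)
26 vCPU → host 3 (remaining 38 vCPU)
25 vCPU → host 3 (remaining 13 vCPU)
25 vCPU → host 4 (remaining 39 vCPU)
24 vCPU → host 4 (remaining 15 vCPU)
24 vCPU → host 5 (remaining 40 vCPU)
23 vCPU → host 5 (remaining 17 vCPU)
22 vCPU → host 6 (remaining 42 vCPU)
21 vCPU → host 6 (remaining 21 vCPU)
21 vCPU → host 6 (remaining 0 vCPU)
6 hosts × 64 vCPU = 384 vCPU; used 317 vCPU; unused 67 vCPU.

67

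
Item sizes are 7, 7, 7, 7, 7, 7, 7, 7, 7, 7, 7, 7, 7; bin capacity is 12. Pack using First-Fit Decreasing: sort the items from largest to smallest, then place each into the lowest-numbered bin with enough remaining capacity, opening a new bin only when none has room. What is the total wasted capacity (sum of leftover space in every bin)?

65

Sorted descending: 7, 7, 7, 7, 7, 7, 7, 7, 7, 7, 7, 7, 7.
Put 7 in bin 1; 5 remain.
Put 7 in bin 2; 5 remain.
Put 7 in bin 3; 5 remain.
Put 7 in bin 4; 5 remain.
Put 7 in bin 5; 5 remain.
Put 7 in bin 6; 5 remain.
Put 7 in bin 7; 5 remain.
Put 7 in bin 8; 5 remain.
Put 7 in bin 9; 5 remain.
Put 7 in bin 10; 5 remain.
Put 7 in bin 11; 5 remain.
Put 7 in bin 12; 5 remain.
Put 7 in bin 13; 5 remain.
13 bins × 12 = 156; used 91; unused 65.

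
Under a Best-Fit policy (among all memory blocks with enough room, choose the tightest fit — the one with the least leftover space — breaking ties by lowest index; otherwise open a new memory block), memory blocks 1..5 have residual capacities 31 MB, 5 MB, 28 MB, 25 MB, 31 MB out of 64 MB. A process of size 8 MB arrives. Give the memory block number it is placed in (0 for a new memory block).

4

Memory blocks with room: memory block 1 (31 MB), memory block 3 (28 MB), memory block 4 (25 MB), memory block 5 (31 MB).
Tightest fit is memory block 4 with 25 MB free.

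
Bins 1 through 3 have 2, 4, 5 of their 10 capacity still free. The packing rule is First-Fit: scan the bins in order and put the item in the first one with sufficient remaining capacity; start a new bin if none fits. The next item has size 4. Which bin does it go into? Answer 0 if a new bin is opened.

2

Bins with room: bin 2 (4), bin 3 (5).
The first with room is bin 2.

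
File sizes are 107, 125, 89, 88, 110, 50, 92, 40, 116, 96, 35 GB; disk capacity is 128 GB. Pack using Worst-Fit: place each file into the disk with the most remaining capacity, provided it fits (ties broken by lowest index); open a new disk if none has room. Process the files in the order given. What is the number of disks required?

107 GB → disk 1 (remaining 21 GB)
125 GB → disk 2 (remaining 3 GB)
89 GB → disk 3 (remaining 39 GB)
88 GB → disk 4 (remaining 40 GB)
110 GB → disk 5 (remaining 18 GB)
50 GB → disk 6 (remaining 78 GB)
92 GB → disk 7 (remaining 36 GB)
40 GB → disk 6 (remaining 38 GB)
116 GB → disk 8 (remaining 12 GB)
96 GB → disk 9 (remaining 32 GB)
35 GB → disk 4 (remaining 5 GB)

9 disks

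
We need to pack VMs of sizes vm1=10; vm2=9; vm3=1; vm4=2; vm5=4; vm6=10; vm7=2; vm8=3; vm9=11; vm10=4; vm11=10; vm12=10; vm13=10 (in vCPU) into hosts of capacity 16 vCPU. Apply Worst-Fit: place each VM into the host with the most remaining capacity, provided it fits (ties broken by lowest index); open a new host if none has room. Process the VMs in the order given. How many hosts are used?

7

host 1: place vm1 (10 vCPU), 6 vCPU left
host 2: place vm2 (9 vCPU), 7 vCPU left
host 2: place vm3 (1 vCPU), 6 vCPU left
host 1: place vm4 (2 vCPU), 4 vCPU left
host 2: place vm5 (4 vCPU), 2 vCPU left
host 3: place vm6 (10 vCPU), 6 vCPU left
host 3: place vm7 (2 vCPU), 4 vCPU left
host 1: place vm8 (3 vCPU), 1 vCPU left
host 4: place vm9 (11 vCPU), 5 vCPU left
host 4: place vm10 (4 vCPU), 1 vCPU left
host 5: place vm11 (10 vCPU), 6 vCPU left
host 6: place vm12 (10 vCPU), 6 vCPU left
host 7: place vm13 (10 vCPU), 6 vCPU left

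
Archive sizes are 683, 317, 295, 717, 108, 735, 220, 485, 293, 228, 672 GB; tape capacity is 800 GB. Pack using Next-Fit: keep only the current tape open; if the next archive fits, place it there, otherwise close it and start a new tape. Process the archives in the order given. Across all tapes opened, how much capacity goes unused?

tape 1: place 683 GB, 117 GB left
tape 2: place 317 GB, 483 GB left
tape 2: place 295 GB, 188 GB left
tape 3: place 717 GB, 83 GB left
tape 4: place 108 GB, 692 GB left
tape 5: place 735 GB, 65 GB left
tape 6: place 220 GB, 580 GB left
tape 6: place 485 GB, 95 GB left
tape 7: place 293 GB, 507 GB left
tape 7: place 228 GB, 279 GB left
tape 8: place 672 GB, 128 GB left
8 tapes × 800 GB = 6400 GB; used 4753 GB; unused 1647 GB.

1647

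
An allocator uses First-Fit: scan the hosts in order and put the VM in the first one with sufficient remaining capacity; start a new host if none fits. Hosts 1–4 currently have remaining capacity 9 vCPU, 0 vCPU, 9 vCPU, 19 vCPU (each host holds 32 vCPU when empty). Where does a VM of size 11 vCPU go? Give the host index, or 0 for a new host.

Hosts with room: host 4 (19 vCPU).
The first with room is host 4.

4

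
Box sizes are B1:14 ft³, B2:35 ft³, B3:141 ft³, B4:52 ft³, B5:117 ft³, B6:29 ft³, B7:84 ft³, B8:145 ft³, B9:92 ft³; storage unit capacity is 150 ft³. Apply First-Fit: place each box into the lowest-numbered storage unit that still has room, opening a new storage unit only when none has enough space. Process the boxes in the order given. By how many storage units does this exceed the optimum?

1

First-Fit: [14,35,52,29] [141] [117] [84] [145] [92] → 6 storage units.
Total size 709 ft³; any packing needs at least ⌈709/150⌉ = 5 storage units.
An optimal packing achieves that bound: [145] [141] [117,29] [92,52] [84,35,14] → 5 storage units.
Excess: 6 − 5 = 1.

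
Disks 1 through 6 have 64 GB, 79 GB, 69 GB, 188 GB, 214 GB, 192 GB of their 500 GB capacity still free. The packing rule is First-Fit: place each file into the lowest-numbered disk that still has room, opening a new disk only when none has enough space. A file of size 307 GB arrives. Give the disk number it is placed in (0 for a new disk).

No disk has ≥ 307 GB free, so a new disk is opened.

0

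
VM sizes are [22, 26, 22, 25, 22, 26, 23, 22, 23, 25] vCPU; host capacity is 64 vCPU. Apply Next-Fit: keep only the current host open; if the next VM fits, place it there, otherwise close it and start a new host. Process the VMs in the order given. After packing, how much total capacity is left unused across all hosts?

84

22 vCPU → host 1 (remaining 42 vCPU)
26 vCPU → host 1 (remaining 16 vCPU)
22 vCPU → host 2 (remaining 42 vCPU)
25 vCPU → host 2 (remaining 17 vCPU)
22 vCPU → host 3 (remaining 42 vCPU)
26 vCPU → host 3 (remaining 16 vCPU)
23 vCPU → host 4 (remaining 41 vCPU)
22 vCPU → host 4 (remaining 19 vCPU)
23 vCPU → host 5 (remaining 41 vCPU)
25 vCPU → host 5 (remaining 16 vCPU)
5 hosts × 64 vCPU = 320 vCPU; used 236 vCPU; unused 84 vCPU.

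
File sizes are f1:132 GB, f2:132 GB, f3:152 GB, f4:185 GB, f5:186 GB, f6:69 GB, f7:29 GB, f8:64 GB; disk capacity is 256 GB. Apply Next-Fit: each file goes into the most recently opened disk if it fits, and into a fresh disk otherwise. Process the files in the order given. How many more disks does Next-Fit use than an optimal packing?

Next-Fit: [132] [132] [152] [185] [186,69] [29,64] → 6 disks.
5 files exceed 128 GB (half the capacity), and no two of those can share a disk, so at least 5 disks are needed.
An optimal packing achieves that bound: [186,69] [185,64] [152,29] [132] [132] → 5 disks.
Excess: 6 − 5 = 1.

1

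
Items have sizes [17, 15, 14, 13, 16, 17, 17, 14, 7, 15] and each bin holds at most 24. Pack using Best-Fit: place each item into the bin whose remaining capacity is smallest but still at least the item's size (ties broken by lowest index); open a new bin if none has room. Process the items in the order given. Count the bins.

bin 1: place 17, 7 left
bin 2: place 15, 9 left
bin 3: place 14, 10 left
bin 4: place 13, 11 left
bin 5: place 16, 8 left
bin 6: place 17, 7 left
bin 7: place 17, 7 left
bin 8: place 14, 10 left
bin 1: place 7, 0 left
bin 9: place 15, 9 left

9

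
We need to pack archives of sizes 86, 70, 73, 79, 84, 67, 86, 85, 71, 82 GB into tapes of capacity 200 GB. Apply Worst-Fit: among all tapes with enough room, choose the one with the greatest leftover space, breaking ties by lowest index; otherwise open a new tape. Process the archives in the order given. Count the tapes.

Put 86 GB in tape 1; 114 GB remain.
Put 70 GB in tape 1; 44 GB remain.
Put 73 GB in tape 2; 127 GB remain.
Put 79 GB in tape 2; 48 GB remain.
Put 84 GB in tape 3; 116 GB remain.
Put 67 GB in tape 3; 49 GB remain.
Put 86 GB in tape 4; 114 GB remain.
Put 85 GB in tape 4; 29 GB remain.
Put 71 GB in tape 5; 129 GB remain.
Put 82 GB in tape 5; 47 GB remain.
Final tapes: [86,70] [73,79] [84,67] [86,85] [71,82].

5 tapes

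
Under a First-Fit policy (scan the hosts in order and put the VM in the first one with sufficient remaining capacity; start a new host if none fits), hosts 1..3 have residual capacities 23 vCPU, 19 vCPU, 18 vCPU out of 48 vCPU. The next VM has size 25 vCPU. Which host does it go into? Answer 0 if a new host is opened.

0

No host has ≥ 25 vCPU free, so a new host is opened.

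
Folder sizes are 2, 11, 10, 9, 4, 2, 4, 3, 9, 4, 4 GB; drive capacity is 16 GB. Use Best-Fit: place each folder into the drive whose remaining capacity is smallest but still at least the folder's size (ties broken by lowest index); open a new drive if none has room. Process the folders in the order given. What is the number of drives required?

5

Put 2 GB in drive 1; 14 GB remain.
Put 11 GB in drive 1; 3 GB remain.
Put 10 GB in drive 2; 6 GB remain.
Put 9 GB in drive 3; 7 GB remain.
Put 4 GB in drive 2; 2 GB remain.
Put 2 GB in drive 2; 0 GB remain.
Put 4 GB in drive 3; 3 GB remain.
Put 3 GB in drive 1; 0 GB remain.
Put 9 GB in drive 4; 7 GB remain.
Put 4 GB in drive 4; 3 GB remain.
Put 4 GB in drive 5; 12 GB remain.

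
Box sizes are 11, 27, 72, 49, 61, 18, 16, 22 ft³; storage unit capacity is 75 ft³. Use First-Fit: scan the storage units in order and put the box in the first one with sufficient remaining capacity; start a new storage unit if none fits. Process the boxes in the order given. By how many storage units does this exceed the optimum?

0

First-Fit: [11,27,18,16] [72] [49,22] [61] → 4 storage units.
Total size 276 ft³; any packing needs at least ⌈276/75⌉ = 4 storage units.
So 4 is already optimal.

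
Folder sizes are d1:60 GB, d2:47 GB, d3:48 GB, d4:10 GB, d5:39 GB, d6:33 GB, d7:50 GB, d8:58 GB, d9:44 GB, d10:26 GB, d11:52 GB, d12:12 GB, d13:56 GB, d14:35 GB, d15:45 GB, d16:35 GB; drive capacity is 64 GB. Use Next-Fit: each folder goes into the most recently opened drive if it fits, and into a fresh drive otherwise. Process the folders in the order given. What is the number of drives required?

14 drives

drive 1: place d1 (60 GB), 4 GB left
drive 2: place d2 (47 GB), 17 GB left
drive 3: place d3 (48 GB), 16 GB left
drive 3: place d4 (10 GB), 6 GB left
drive 4: place d5 (39 GB), 25 GB left
drive 5: place d6 (33 GB), 31 GB left
drive 6: place d7 (50 GB), 14 GB left
drive 7: place d8 (58 GB), 6 GB left
drive 8: place d9 (44 GB), 20 GB left
drive 9: place d10 (26 GB), 38 GB left
drive 10: place d11 (52 GB), 12 GB left
drive 10: place d12 (12 GB), 0 GB left
drive 11: place d13 (56 GB), 8 GB left
drive 12: place d14 (35 GB), 29 GB left
drive 13: place d15 (45 GB), 19 GB left
drive 14: place d16 (35 GB), 29 GB left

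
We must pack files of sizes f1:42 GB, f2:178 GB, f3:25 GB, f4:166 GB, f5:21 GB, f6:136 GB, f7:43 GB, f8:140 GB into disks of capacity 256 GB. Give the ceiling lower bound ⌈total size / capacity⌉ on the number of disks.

3

Total size = 42 + 178 + 25 + 166 + 21 + 136 + 43 + 140 = 751 GB.
⌈751 / 256⌉ = 3.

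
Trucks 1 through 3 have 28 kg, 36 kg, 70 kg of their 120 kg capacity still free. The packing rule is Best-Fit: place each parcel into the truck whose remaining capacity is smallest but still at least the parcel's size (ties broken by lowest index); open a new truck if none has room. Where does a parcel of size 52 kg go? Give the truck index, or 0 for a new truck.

Trucks with room: truck 3 (70 kg).
Tightest fit is truck 3 with 70 kg free.

3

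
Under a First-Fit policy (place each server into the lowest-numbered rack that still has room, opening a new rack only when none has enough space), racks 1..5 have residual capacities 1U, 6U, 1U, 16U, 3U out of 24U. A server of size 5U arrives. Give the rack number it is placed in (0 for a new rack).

Racks with room: rack 2 (6U), rack 4 (16U).
The first with room is rack 2.

2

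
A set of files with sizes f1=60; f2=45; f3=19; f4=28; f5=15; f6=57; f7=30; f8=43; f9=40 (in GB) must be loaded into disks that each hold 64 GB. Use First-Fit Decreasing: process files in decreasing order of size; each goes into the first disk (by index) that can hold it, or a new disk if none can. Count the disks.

Sorted descending: 60, 57, 45, 43, 40, 30, 28, 19, 15.
disk 1: place 60 GB, 4 GB left
disk 2: place 57 GB, 7 GB left
disk 3: place 45 GB, 19 GB left
disk 4: place 43 GB, 21 GB left
disk 5: place 40 GB, 24 GB left
disk 6: place 30 GB, 34 GB left
disk 6: place 28 GB, 6 GB left
disk 3: place 19 GB, 0 GB left
disk 4: place 15 GB, 6 GB left

6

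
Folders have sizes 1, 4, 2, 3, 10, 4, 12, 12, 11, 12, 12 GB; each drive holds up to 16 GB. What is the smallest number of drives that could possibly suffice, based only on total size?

6 drives

Total size = 1 + 4 + 2 + 3 + 10 + 4 + 12 + 12 + 11 + 12 + 12 = 83 GB.
⌈83 / 16⌉ = 6.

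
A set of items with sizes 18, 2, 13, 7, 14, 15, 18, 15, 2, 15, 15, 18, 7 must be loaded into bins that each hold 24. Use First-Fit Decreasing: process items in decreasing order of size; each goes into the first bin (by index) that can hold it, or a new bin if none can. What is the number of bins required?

9

Sorted descending: 18, 18, 18, 15, 15, 15, 15, 14, 13, 7, 7, 2, 2.
Put 18 in bin 1; 6 remain.
Put 18 in bin 2; 6 remain.
Put 18 in bin 3; 6 remain.
Put 15 in bin 4; 9 remain.
Put 15 in bin 5; 9 remain.
Put 15 in bin 6; 9 remain.
Put 15 in bin 7; 9 remain.
Put 14 in bin 8; 10 remain.
Put 13 in bin 9; 11 remain.
Put 7 in bin 4; 2 remain.
Put 7 in bin 5; 2 remain.
Put 2 in bin 1; 4 remain.
Put 2 in bin 1; 2 remain.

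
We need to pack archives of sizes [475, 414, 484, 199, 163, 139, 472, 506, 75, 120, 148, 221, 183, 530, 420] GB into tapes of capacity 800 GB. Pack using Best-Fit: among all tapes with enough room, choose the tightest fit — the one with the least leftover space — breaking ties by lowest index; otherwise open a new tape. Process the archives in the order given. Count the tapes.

7 tapes

475 GB → tape 1 (remaining 325 GB)
414 GB → tape 2 (remaining 386 GB)
484 GB → tape 3 (remaining 316 GB)
199 GB → tape 3 (remaining 117 GB)
163 GB → tape 1 (remaining 162 GB)
139 GB → tape 1 (remaining 23 GB)
472 GB → tape 4 (remaining 328 GB)
506 GB → tape 5 (remaining 294 GB)
75 GB → tape 3 (remaining 42 GB)
120 GB → tape 5 (remaining 174 GB)
148 GB → tape 5 (remaining 26 GB)
221 GB → tape 4 (remaining 107 GB)
183 GB → tape 2 (remaining 203 GB)
530 GB → tape 6 (remaining 270 GB)
420 GB → tape 7 (remaining 380 GB)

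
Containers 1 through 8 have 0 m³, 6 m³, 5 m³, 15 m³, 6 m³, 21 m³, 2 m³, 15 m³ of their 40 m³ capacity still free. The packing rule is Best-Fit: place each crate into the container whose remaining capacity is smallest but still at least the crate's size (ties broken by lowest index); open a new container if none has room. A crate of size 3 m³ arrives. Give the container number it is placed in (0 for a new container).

Containers with room: container 2 (6 m³), container 3 (5 m³), container 4 (15 m³), container 5 (6 m³), container 6 (21 m³), container 8 (15 m³).
Tightest fit is container 3 with 5 m³ free.

3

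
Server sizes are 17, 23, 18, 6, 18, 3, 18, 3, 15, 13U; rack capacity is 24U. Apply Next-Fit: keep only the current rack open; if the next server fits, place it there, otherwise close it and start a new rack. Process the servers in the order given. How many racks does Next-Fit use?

17U → rack 1 (remaining 7U)
23U → rack 2 (remaining 1U)
18U → rack 3 (remaining 6U)
6U → rack 3 (remaining 0U)
18U → rack 4 (remaining 6U)
3U → rack 4 (remaining 3U)
18U → rack 5 (remaining 6U)
3U → rack 5 (remaining 3U)
15U → rack 6 (remaining 9U)
13U → rack 7 (remaining 11U)
Final racks: [17] [23] [18,6] [18,3] [18,3] [15] [13].

7 racks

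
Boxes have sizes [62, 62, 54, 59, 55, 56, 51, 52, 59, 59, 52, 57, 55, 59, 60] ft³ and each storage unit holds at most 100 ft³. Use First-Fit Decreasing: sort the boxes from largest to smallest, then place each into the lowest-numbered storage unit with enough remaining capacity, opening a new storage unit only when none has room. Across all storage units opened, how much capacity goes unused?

Sorted descending: 62, 62, 60, 59, 59, 59, 59, 57, 56, 55, 55, 54, 52, 52, 51.
Put 62 ft³ in storage unit 1; 38 ft³ remain.
Put 62 ft³ in storage unit 2; 38 ft³ remain.
Put 60 ft³ in storage unit 3; 40 ft³ remain.
Put 59 ft³ in storage unit 4; 41 ft³ remain.
Put 59 ft³ in storage unit 5; 41 ft³ remain.
Put 59 ft³ in storage unit 6; 41 ft³ remain.
Put 59 ft³ in storage unit 7; 41 ft³ remain.
Put 57 ft³ in storage unit 8; 43 ft³ remain.
Put 56 ft³ in storage unit 9; 44 ft³ remain.
Put 55 ft³ in storage unit 10; 45 ft³ remain.
Put 55 ft³ in storage unit 11; 45 ft³ remain.
Put 54 ft³ in storage unit 12; 46 ft³ remain.
Put 52 ft³ in storage unit 13; 48 ft³ remain.
Put 52 ft³ in storage unit 14; 48 ft³ remain.
Put 51 ft³ in storage unit 15; 49 ft³ remain.
15 storage units × 100 ft³ = 1500 ft³; used 852 ft³; unused 648 ft³.

648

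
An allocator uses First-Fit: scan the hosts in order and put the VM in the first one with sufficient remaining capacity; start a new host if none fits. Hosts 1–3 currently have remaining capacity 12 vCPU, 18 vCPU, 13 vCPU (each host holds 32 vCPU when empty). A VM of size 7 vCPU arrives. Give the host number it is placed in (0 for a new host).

Hosts with room: host 1 (12 vCPU), host 2 (18 vCPU), host 3 (13 vCPU).
The first with room is host 1.

1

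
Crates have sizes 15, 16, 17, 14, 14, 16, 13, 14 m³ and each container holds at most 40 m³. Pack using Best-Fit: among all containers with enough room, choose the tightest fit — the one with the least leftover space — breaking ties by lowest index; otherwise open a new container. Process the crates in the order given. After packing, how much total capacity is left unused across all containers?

15 m³ → container 1 (remaining 25 m³)
16 m³ → container 1 (remaining 9 m³)
17 m³ → container 2 (remaining 23 m³)
14 m³ → container 2 (remaining 9 m³)
14 m³ → container 3 (remaining 26 m³)
16 m³ → container 3 (remaining 10 m³)
13 m³ → container 4 (remaining 27 m³)
14 m³ → container 4 (remaining 13 m³)
4 containers × 40 m³ = 160 m³; used 119 m³; unused 41 m³.

41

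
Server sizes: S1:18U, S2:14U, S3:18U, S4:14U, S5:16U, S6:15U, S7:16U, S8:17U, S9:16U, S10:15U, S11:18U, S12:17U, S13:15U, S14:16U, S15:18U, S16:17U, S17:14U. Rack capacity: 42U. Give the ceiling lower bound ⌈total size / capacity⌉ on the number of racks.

7 racks

Total size = 18 + 14 + 18 + 14 + 16 + 15 + 16 + 17 + 16 + 15 + 18 + 17 + 15 + 16 + 18 + 17 + 14 = 274U.
⌈274 / 42⌉ = 7.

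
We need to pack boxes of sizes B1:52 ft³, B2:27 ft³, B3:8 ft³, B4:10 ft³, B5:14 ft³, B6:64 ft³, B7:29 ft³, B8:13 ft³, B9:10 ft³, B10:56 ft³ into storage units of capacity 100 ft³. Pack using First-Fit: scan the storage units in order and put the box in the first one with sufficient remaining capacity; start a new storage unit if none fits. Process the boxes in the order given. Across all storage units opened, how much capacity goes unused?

storage unit 1: place B1 (52 ft³), 48 ft³ left
storage unit 1: place B2 (27 ft³), 21 ft³ left
storage unit 1: place B3 (8 ft³), 13 ft³ left
storage unit 1: place B4 (10 ft³), 3 ft³ left
storage unit 2: place B5 (14 ft³), 86 ft³ left
storage unit 2: place B6 (64 ft³), 22 ft³ left
storage unit 3: place B7 (29 ft³), 71 ft³ left
storage unit 2: place B8 (13 ft³), 9 ft³ left
storage unit 3: place B9 (10 ft³), 61 ft³ left
storage unit 3: place B10 (56 ft³), 5 ft³ left
3 storage units × 100 ft³ = 300 ft³; used 283 ft³; unused 17 ft³.

17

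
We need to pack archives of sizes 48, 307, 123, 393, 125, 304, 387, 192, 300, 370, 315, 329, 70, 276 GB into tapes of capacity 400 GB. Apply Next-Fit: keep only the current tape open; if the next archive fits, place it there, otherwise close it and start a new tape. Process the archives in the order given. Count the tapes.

12

Put 48 GB in tape 1; 352 GB remain.
Put 307 GB in tape 1; 45 GB remain.
Put 123 GB in tape 2; 277 GB remain.
Put 393 GB in tape 3; 7 GB remain.
Put 125 GB in tape 4; 275 GB remain.
Put 304 GB in tape 5; 96 GB remain.
Put 387 GB in tape 6; 13 GB remain.
Put 192 GB in tape 7; 208 GB remain.
Put 300 GB in tape 8; 100 GB remain.
Put 370 GB in tape 9; 30 GB remain.
Put 315 GB in tape 10; 85 GB remain.
Put 329 GB in tape 11; 71 GB remain.
Put 70 GB in tape 11; 1 GB remain.
Put 276 GB in tape 12; 124 GB remain.
Final tapes: [48,307] [123] [393] [125] [304] [387] [192] [300] [370] [315] [329,70] [276].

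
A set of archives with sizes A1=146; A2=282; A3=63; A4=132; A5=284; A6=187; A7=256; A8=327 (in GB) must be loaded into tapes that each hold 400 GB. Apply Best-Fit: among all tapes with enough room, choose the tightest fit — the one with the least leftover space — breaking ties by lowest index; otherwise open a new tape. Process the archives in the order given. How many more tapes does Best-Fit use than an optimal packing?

1

Best-Fit: [146,132] [282,63] [284] [187] [256] [327] → 6 tapes.
Total size 1677 GB; any packing needs at least ⌈1677/400⌉ = 5 tapes.
An optimal packing achieves that bound: [327,63] [284] [282] [256,132] [187,146] → 5 tapes.
Excess: 6 − 5 = 1.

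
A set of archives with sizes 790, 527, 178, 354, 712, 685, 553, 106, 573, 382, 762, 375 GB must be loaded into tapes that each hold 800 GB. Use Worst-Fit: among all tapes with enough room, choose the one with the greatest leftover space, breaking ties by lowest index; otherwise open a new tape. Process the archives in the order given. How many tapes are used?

Put 790 GB in tape 1; 10 GB remain.
Put 527 GB in tape 2; 273 GB remain.
Put 178 GB in tape 2; 95 GB remain.
Put 354 GB in tape 3; 446 GB remain.
Put 712 GB in tape 4; 88 GB remain.
Put 685 GB in tape 5; 115 GB remain.
Put 553 GB in tape 6; 247 GB remain.
Put 106 GB in tape 3; 340 GB remain.
Put 573 GB in tape 7; 227 GB remain.
Put 382 GB in tape 8; 418 GB remain.
Put 762 GB in tape 9; 38 GB remain.
Put 375 GB in tape 8; 43 GB remain.

9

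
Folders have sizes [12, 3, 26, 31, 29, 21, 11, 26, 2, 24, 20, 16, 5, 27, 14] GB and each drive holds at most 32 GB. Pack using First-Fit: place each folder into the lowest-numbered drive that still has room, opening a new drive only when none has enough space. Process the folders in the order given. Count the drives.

10

drive 1: place 12 GB, 20 GB left
drive 1: place 3 GB, 17 GB left
drive 2: place 26 GB, 6 GB left
drive 3: place 31 GB, 1 GB left
drive 4: place 29 GB, 3 GB left
drive 5: place 21 GB, 11 GB left
drive 1: place 11 GB, 6 GB left
drive 6: place 26 GB, 6 GB left
drive 1: place 2 GB, 4 GB left
drive 7: place 24 GB, 8 GB left
drive 8: place 20 GB, 12 GB left
drive 9: place 16 GB, 16 GB left
drive 2: place 5 GB, 1 GB left
drive 10: place 27 GB, 5 GB left
drive 9: place 14 GB, 2 GB left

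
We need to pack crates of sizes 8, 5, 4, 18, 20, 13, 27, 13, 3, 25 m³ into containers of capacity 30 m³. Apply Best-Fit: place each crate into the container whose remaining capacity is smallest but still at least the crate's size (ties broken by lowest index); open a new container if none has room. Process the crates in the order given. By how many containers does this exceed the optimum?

1

Best-Fit: [8,5,4,13] [18] [20] [27,3] [13] [25] → 6 containers.
Total size 136 m³; any packing needs at least ⌈136/30⌉ = 5 containers.
An optimal packing achieves that bound: [27,3] [25,5] [20,8] [18,4] [13,13] → 5 containers.
Excess: 6 − 5 = 1.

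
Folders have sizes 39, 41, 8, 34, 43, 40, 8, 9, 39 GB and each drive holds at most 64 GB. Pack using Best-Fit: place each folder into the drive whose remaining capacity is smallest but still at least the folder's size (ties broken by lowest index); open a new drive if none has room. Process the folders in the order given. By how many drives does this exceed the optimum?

0

Best-Fit: [39] [41,8,8] [34] [43,9] [40] [39] → 6 drives.
6 folders exceed 32 GB (half the capacity), and no two of those can share a drive, so at least 6 drives are needed.
So 6 is already optimal.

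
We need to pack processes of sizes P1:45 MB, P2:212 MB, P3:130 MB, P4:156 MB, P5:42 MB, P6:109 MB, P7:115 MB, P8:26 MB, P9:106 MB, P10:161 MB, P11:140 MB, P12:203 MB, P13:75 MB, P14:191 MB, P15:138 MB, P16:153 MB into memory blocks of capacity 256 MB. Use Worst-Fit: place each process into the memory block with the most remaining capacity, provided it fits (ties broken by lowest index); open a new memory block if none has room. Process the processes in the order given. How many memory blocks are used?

10 memory blocks

memory block 1: place P1 (45 MB), 211 MB left
memory block 2: place P2 (212 MB), 44 MB left
memory block 1: place P3 (130 MB), 81 MB left
memory block 3: place P4 (156 MB), 100 MB left
memory block 3: place P5 (42 MB), 58 MB left
memory block 4: place P6 (109 MB), 147 MB left
memory block 4: place P7 (115 MB), 32 MB left
memory block 1: place P8 (26 MB), 55 MB left
memory block 5: place P9 (106 MB), 150 MB left
memory block 6: place P10 (161 MB), 95 MB left
memory block 5: place P11 (140 MB), 10 MB left
memory block 7: place P12 (203 MB), 53 MB left
memory block 6: place P13 (75 MB), 20 MB left
memory block 8: place P14 (191 MB), 65 MB left
memory block 9: place P15 (138 MB), 118 MB left
memory block 10: place P16 (153 MB), 103 MB left
Final memory blocks: [45,130,26] [212] [156,42] [109,115] [106,140] [161,75] [203] [191] [138] [153].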